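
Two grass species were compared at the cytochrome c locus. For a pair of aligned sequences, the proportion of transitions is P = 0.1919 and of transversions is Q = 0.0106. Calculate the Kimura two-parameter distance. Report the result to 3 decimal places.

Under the Kimura two-parameter model, d = −½ ln(1 − 2P − Q) − ¼ ln(1 − 2Q).
1 − 2P − Q = 0.6056, giving −½ ln(0.6056) = 0.250768.
1 − 2Q = 0.9788, giving −¼ ln(0.9788) = 0.005357.
d = 0.250768 + 0.005357 = 0.256125.

0.256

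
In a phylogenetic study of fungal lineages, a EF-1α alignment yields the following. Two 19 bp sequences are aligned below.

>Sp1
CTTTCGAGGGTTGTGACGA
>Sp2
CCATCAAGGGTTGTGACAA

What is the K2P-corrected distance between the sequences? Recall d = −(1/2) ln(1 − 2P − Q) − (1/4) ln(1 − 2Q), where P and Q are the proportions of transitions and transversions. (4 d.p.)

Of 19 sites, 3 differences are transitions and 1 are transversions, so P = 3/19 ≈ 0.157895 and Q = 1/19 ≈ 0.052632.
Under the Kimura two-parameter model, d = −½ ln(1 − 2P − Q) − ¼ ln(1 − 2Q).
1 − 2P − Q = 0.631578, giving −½ ln(0.631578) = 0.229767.
1 − 2Q = 0.894736, giving −¼ ln(0.894736) = 0.027807.
d = 0.229767 + 0.027807 = 0.257574.

0.2576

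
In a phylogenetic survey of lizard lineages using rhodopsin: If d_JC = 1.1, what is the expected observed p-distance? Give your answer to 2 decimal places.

0.58

p = (3/4)(1 − e^(−4d/3)) = 0.75 × (1 − e^(-1.466667)) = 0.75 × (1 − 0.230693) = 0.576980.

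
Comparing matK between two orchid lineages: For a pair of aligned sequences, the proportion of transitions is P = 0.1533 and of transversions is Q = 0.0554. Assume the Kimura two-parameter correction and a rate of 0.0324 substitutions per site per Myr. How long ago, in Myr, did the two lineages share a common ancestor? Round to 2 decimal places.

Under the Kimura two-parameter model, d = −½ ln(1 − 2P − Q) − ¼ ln(1 − 2Q).
1 − 2P − Q = 0.638, giving −½ ln(0.638) = 0.224708.
1 − 2Q = 0.8892, giving −¼ ln(0.8892) = 0.029358.
d = 0.224708 + 0.029358 = 0.254066.
Under a molecular clock d = 2μt, so t = d/(2μ) = 0.254066 / (2 × 0.0324) = 3.92 Myr.

3.92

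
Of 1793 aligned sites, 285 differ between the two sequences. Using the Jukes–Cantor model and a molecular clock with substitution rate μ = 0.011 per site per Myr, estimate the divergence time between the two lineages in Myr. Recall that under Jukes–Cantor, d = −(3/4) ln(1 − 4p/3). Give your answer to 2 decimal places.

p = 285/1793 ≈ 0.158951.
d = −(3/4) ln(1 − 4p/3) = −0.75 ln(1 − 0.211935) = −0.75 ln(0.788065)
  = −0.75 × (-0.238175) = 0.178631 substitutions/site.
Under a molecular clock d = 2μt, so t = d/(2μ) = 0.178631 / (2 × 0.011) = 8.12 Myr.

8.12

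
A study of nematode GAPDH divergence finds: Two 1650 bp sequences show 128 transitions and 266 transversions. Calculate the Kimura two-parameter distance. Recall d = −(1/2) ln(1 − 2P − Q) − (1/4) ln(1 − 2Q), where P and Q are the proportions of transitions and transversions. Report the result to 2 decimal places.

P = 128/1650 ≈ 0.077576 and Q = 266/1650 ≈ 0.161212.
Under the Kimura two-parameter model, d = −½ ln(1 − 2P − Q) − ¼ ln(1 − 2Q).
1 − 2P − Q = 0.683636, giving −½ ln(0.683636) = 0.190165.
1 − 2Q = 0.677576, giving −¼ ln(0.677576) = 0.097308.
d = 0.190165 + 0.097308 = 0.287473.

0.29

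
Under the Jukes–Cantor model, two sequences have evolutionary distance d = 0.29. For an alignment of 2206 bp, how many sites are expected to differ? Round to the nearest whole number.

531

Invert JC69: p = (3/4)(1 − e^(−4d/3)) = 0.75 × (1 − e^(-0.386667)) = 0.75 × (1 − 0.679317) = 0.240512.
Expected differing sites = pL ≈ 0.240512 × 2206 = 530.569472 ≈ 531.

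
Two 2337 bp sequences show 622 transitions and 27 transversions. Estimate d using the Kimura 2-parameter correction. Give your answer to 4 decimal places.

P = 622/2337 ≈ 0.266153 and Q = 27/2337 ≈ 0.011553.
Under the Kimura two-parameter model, d = −½ ln(1 − 2P − Q) − ¼ ln(1 − 2Q).
1 − 2P − Q = 0.456141, giving −½ ln(0.456141) = 0.392477.
1 − 2Q = 0.976894, giving −¼ ln(0.976894) = 0.005844.
d = 0.392477 + 0.005844 = 0.398321.

0.3983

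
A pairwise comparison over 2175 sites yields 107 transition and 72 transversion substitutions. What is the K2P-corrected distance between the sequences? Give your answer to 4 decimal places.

P = 107/2175 ≈ 0.049195 and Q = 72/2175 ≈ 0.033103.
Under the Kimura two-parameter model, d = −½ ln(1 − 2P − Q) − ¼ ln(1 − 2Q).
1 − 2P − Q = 0.868507, giving −½ ln(0.868507) = 0.070490.
1 − 2Q = 0.933794, giving −¼ ln(0.933794) = 0.017125.
d = 0.070490 + 0.017125 = 0.087615.

0.0876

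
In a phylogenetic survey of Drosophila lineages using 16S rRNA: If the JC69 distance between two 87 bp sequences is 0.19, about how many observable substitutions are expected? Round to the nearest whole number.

Invert JC69: p = (3/4)(1 − e^(−4d/3)) = 0.75 × (1 − e^(-0.253333)) = 0.75 × (1 − 0.776209) = 0.167843.
Expected differing sites = pL ≈ 0.167843 × 87 = 14.602341 ≈ 15.

15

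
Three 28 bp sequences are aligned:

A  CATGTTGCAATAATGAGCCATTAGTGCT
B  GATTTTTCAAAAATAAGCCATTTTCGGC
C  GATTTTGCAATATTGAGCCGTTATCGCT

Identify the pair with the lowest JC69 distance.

A and C

A–B: 10/28 differ, p = 0.357, d = 0.485.
A–C: 6/28 differ, p = 0.214, d = 0.252.
B–C: 8/28 differ, p = 0.286, d = 0.360.
The smallest distance is between A and C.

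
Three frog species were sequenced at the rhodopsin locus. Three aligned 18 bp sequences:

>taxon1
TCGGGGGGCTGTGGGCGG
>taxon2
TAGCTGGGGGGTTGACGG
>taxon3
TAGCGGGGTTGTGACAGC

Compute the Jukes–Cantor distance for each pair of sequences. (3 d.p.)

taxon1–taxon2: 7/18 sites differ → p ≈ 0.388889, d = −0.75 ln(1 − 0.518519) = 0.548166 ≈ 0.548.
taxon1–taxon3: 7/18 sites differ → p ≈ 0.388889, d = −0.75 ln(1 − 0.518519) = 0.548166 ≈ 0.548.
taxon2–taxon3: 8/18 sites differ → p ≈ 0.444444, d = −0.75 ln(1 − 0.592592) = 0.673455 ≈ 0.673.

d(taxon1,taxon2) = 0.548, d(taxon1,taxon3) = 0.548, d(taxon2,taxon3) = 0.673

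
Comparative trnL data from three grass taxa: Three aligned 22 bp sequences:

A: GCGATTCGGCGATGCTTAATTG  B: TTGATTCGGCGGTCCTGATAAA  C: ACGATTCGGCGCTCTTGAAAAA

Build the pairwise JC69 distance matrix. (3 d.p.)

d(A,B) = 0.591, d(A,C) = 0.497, d(B,C) = 0.271

A–B: 9/22 sites differ → p ≈ 0.409091, d = −0.75 ln(1 − 0.545455) = 0.591344 ≈ 0.591.
A–C: 8/22 sites differ → p ≈ 0.363636, d = −0.75 ln(1 − 0.484848) = 0.497470 ≈ 0.497.
B–C: 5/22 sites differ → p ≈ 0.227273, d = −0.75 ln(1 − 0.303031) = 0.270761 ≈ 0.271.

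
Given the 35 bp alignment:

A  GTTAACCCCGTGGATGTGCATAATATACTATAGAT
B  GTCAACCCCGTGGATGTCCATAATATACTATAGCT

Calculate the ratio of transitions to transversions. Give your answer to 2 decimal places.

Transitions are A↔G and C↔T; transversions are all other mismatches.
Transitions: 1. Transversions: 2.
R = 1/2 = 0.50.

0.50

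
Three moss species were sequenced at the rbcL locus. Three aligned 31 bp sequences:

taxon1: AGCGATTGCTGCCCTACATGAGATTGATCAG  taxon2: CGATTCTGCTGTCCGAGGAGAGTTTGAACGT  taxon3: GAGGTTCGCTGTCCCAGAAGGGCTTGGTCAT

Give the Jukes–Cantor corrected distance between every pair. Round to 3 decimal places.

d(taxon1,taxon2) = 0.691, d(taxon1,taxon3) = 0.614, d(taxon2,taxon3) = 0.614

taxon1–taxon2: 14/31 sites differ → p ≈ 0.451613, d = −0.75 ln(1 − 0.602151) = 0.691262 ≈ 0.691.
taxon1–taxon3: 13/31 sites differ → p ≈ 0.419355, d = −0.75 ln(1 − 0.55914) = 0.614271 ≈ 0.614.
taxon2–taxon3: 13/31 sites differ → p ≈ 0.419355, d = −0.75 ln(1 − 0.55914) = 0.614271 ≈ 0.614.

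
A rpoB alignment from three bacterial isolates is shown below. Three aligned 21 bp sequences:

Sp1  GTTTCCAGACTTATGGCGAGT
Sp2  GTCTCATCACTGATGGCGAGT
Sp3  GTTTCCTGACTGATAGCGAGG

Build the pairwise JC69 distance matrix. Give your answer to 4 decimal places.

Sp1–Sp2: 5/21 sites differ → p ≈ 0.238095, d = −0.75 ln(1 − 0.31746) = 0.286451 ≈ 0.2865.
Sp1–Sp3: 4/21 sites differ → p ≈ 0.190476, d = −0.75 ln(1 − 0.253968) = 0.219740 ≈ 0.2197.
Sp2–Sp3: 5/21 sites differ → p ≈ 0.238095, d = −0.75 ln(1 − 0.31746) = 0.286451 ≈ 0.2865.

d(Sp1,Sp2) = 0.2865, d(Sp1,Sp3) = 0.2197, d(Sp2,Sp3) = 0.2865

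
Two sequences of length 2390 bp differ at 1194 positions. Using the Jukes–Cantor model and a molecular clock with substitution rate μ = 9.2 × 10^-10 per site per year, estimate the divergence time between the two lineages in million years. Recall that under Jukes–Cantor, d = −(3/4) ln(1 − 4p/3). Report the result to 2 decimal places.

p = 1194/2390 ≈ 0.499582.
d = −(3/4) ln(1 − 4p/3) = −0.75 ln(1 − 0.666109) = −0.75 ln(0.333891)
  = −0.75 × (-1.096941) = 0.822706 substitutions/site.
Under a molecular clock d = 2μt, so t = d/(2μ) = 0.822706 / (2 × 9.2 × 10^-10) = 447.12 million years.

447.12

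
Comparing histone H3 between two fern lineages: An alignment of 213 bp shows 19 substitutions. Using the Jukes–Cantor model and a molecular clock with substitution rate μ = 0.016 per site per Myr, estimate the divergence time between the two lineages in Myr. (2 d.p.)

p = 19/213 ≈ 0.089202.
d = −(3/4) ln(1 − 4p/3) = −0.75 ln(1 − 0.118936) = −0.75 ln(0.881064)
  = −0.75 × (-0.126625) = 0.094969 substitutions/site.
Under a molecular clock d = 2μt, so t = d/(2μ) = 0.094969 / (2 × 0.016) = 2.97 Myr.

2.97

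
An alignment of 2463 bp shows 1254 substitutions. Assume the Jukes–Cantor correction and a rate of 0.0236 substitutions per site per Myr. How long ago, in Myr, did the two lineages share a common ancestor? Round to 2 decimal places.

p = 1254/2463 ≈ 0.509135.
d = −(3/4) ln(1 − 4p/3) = −0.75 ln(1 − 0.678847) = −0.75 ln(0.321153)
  = −0.75 × (-1.135838) = 0.851879 substitutions/site.
Under a molecular clock d = 2μt, so t = d/(2μ) = 0.851879 / (2 × 0.0236) = 18.05 Myr.

18.05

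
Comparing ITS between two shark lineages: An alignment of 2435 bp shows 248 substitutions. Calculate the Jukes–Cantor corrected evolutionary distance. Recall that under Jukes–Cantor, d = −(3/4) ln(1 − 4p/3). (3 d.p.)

p = 248/2435 ≈ 0.101848.
d = −(3/4) ln(1 − 4p/3) = −0.75 ln(1 − 0.135797) = −0.75 ln(0.864203)
  = −0.75 × (-0.145948) = 0.109461 substitutions/site.

0.109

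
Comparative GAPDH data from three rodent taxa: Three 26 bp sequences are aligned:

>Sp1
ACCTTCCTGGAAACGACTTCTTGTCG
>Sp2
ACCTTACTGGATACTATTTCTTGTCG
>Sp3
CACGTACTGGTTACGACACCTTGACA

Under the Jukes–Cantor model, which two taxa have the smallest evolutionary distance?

Sp1–Sp2: 4/26 differ, p = 0.154, d = 0.172.
Sp1–Sp3: 10/26 differ, p = 0.385, d = 0.539.
Sp2–Sp3: 10/26 differ, p = 0.385, d = 0.539.
The smallest distance is between Sp1 and Sp2.

Sp1 and Sp2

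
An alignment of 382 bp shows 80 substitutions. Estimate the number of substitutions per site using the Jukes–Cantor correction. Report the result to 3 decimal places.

p = 80/382 ≈ 0.209424.
d = −(3/4) ln(1 − 4p/3) = −0.75 ln(1 − 0.279232) = −0.75 ln(0.720768)
  = −0.75 × (-0.327438) = 0.245579 substitutions/site.

0.246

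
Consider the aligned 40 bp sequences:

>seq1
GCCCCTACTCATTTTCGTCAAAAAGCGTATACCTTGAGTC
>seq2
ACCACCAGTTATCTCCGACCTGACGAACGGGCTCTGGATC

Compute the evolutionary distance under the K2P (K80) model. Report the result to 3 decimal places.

1.279

Of 40 sites, 14 differences are transitions and 8 are transversions, so P = 14/40 = 0.35 and Q = 8/40 = 0.2.
Under the Kimura two-parameter model, d = −½ ln(1 − 2P − Q) − ¼ ln(1 − 2Q).
1 − 2P − Q = 0.1, giving −½ ln(0.1) = 1.151293.
1 − 2Q = 0.6, giving −¼ ln(0.6) = 0.127706.
d = 1.151293 + 0.127706 = 1.278999.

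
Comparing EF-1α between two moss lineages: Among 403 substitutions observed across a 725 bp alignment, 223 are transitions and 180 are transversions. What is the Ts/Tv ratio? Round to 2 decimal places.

R = 223/180 = 1.238888… ≈ 1.24 (to 2 d.p.).

1.24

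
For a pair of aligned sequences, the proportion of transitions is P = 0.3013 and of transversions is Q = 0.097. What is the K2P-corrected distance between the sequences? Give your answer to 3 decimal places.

0.655

Under the Kimura two-parameter model, d = −½ ln(1 − 2P − Q) − ¼ ln(1 − 2Q).
1 − 2P − Q = 0.3004, giving −½ ln(0.3004) = 0.601320.
1 − 2Q = 0.806, giving −¼ ln(0.806) = 0.053918.
d = 0.601320 + 0.053918 = 0.655238.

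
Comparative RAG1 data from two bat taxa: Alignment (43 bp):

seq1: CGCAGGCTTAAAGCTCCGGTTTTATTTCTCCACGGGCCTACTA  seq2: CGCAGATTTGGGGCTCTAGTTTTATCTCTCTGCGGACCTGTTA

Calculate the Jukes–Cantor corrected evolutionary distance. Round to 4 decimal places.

The sequences differ at 13 of 43 sites, so p = 13/43 ≈ 0.302326.
d = −(3/4) ln(1 − 4p/3) = −0.75 ln(1 − 0.403101) = −0.75 ln(0.596899)
  = −0.75 × (-0.516007) = 0.387005 substitutions/site.

0.3870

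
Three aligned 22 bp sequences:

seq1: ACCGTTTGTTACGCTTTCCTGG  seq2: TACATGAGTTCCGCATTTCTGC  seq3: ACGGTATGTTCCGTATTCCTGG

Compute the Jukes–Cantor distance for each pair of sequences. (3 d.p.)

d(seq1,seq2) = 0.591, d(seq1,seq3) = 0.271, d(seq2,seq3) = 0.591

seq1–seq2: 9/22 sites differ → p ≈ 0.409091, d = −0.75 ln(1 − 0.545455) = 0.591344 ≈ 0.591.
seq1–seq3: 5/22 sites differ → p ≈ 0.227273, d = −0.75 ln(1 − 0.303031) = 0.270761 ≈ 0.271.
seq2–seq3: 9/22 sites differ → p ≈ 0.409091, d = −0.75 ln(1 − 0.545455) = 0.591344 ≈ 0.591.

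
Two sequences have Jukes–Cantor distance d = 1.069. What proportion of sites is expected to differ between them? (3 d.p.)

0.570

p = (3/4)(1 − e^(−4d/3)) = 0.75 × (1 − e^(-1.425333)) = 0.75 × (1 − 0.240428) = 0.569679.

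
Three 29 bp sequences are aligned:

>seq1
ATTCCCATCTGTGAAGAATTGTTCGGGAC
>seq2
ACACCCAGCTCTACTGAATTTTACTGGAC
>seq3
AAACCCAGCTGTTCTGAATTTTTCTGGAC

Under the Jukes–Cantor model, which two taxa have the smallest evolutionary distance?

seq2 and seq3

seq1–seq2: 10/29 differ, p = 0.345, d = 0.462.
seq1–seq3: 8/29 differ, p = 0.276, d = 0.344.
seq2–seq3: 4/29 differ, p = 0.138, d = 0.152.
The smallest distance is between seq2 and seq3.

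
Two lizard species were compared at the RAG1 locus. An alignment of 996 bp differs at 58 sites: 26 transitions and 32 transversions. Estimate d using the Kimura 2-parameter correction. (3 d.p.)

0.061

P = 26/996 ≈ 0.026104 and Q = 32/996 ≈ 0.032129.
Under the Kimura two-parameter model, d = −½ ln(1 − 2P − Q) − ¼ ln(1 − 2Q).
1 − 2P − Q = 0.915663, giving −½ ln(0.915663) = 0.044053.
1 − 2Q = 0.935742, giving −¼ ln(0.935742) = 0.016604.
d = 0.044053 + 0.016604 = 0.060657.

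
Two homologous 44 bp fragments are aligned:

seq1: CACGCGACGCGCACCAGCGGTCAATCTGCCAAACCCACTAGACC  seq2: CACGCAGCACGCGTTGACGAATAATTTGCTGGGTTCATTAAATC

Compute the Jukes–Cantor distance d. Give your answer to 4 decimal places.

0.7587

The sequences differ at 21 of 44 sites, so p = 21/44 ≈ 0.477273.
d = −(3/4) ln(1 − 4p/3) = −0.75 ln(1 − 0.636364) = −0.75 ln(0.363636)
  = −0.75 × (-1.011602) = 0.758702 substitutions/site.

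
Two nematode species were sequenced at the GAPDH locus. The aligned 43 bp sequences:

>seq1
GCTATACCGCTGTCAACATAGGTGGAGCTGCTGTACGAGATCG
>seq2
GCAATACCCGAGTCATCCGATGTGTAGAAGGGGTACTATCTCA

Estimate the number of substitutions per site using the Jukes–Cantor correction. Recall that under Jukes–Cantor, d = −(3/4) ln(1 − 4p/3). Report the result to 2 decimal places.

0.56

The sequences differ at 17 of 43 sites, so p = 17/43 ≈ 0.395349.
d = −(3/4) ln(1 − 4p/3) = −0.75 ln(1 − 0.527132) = −0.75 ln(0.472868)
  = −0.75 × (-0.748939) = 0.561704 substitutions/site.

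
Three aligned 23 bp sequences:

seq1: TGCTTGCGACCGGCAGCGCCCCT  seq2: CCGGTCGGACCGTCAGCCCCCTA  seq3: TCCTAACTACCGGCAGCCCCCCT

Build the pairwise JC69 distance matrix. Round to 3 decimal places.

d(seq1,seq2) = 0.650, d(seq1,seq3) = 0.257, d(seq2,seq3) = 0.650

seq1–seq2: 10/23 sites differ → p ≈ 0.434783, d = −0.75 ln(1 − 0.579711) = 0.650110 ≈ 0.650.
seq1–seq3: 5/23 sites differ → p ≈ 0.217391, d = −0.75 ln(1 − 0.289855) = 0.256715 ≈ 0.257.
seq2–seq3: 10/23 sites differ → p ≈ 0.434783, d = −0.75 ln(1 − 0.579711) = 0.650110 ≈ 0.650.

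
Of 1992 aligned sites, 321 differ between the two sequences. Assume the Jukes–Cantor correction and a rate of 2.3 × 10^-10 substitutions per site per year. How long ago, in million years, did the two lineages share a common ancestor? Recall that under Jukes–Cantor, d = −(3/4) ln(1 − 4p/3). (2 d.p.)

394.39

p = 321/1992 ≈ 0.161145.
d = −(3/4) ln(1 − 4p/3) = −0.75 ln(1 − 0.21486) = −0.75 ln(0.78514)
  = −0.75 × (-0.241893) = 0.181420 substitutions/site.
Under a molecular clock d = 2μt, so t = d/(2μ) = 0.181420 / (2 × 2.3 × 10^-10) = 394.39 million years.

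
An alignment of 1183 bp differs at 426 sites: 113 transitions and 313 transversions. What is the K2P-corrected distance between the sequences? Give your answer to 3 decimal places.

0.492

P = 113/1183 ≈ 0.09552 and Q = 313/1183 ≈ 0.264582.
Under the Kimura two-parameter model, d = −½ ln(1 − 2P − Q) − ¼ ln(1 − 2Q).
1 − 2P − Q = 0.544378, giving −½ ln(0.544378) = 0.304056.
1 − 2Q = 0.470836, giving −¼ ln(0.470836) = 0.188311.
d = 0.304056 + 0.188311 = 0.492367.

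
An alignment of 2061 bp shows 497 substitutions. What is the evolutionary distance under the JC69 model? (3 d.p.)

0.291

p = 497/2061 ≈ 0.241145.
d = −(3/4) ln(1 − 4p/3) = −0.75 ln(1 − 0.321527) = −0.75 ln(0.678473)
  = −0.75 × (-0.387911) = 0.290933 substitutions/site.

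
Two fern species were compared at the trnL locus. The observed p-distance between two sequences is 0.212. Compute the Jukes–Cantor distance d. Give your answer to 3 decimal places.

d = −(3/4) ln(1 − 4p/3) = −0.75 ln(1 − 0.282667) = −0.75 ln(0.717333)
  = −0.75 × (-0.332215) = 0.249161 substitutions/site.

0.249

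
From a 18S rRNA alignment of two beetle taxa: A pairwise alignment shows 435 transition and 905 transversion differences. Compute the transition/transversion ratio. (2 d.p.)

R = 435/905 = 0.480662… ≈ 0.48 (to 2 d.p.).

0.48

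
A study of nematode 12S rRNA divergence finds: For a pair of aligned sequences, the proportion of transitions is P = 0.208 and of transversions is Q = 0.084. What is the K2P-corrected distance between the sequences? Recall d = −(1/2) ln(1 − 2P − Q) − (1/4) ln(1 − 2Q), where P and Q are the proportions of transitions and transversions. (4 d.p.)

Under the Kimura two-parameter model, d = −½ ln(1 − 2P − Q) − ¼ ln(1 − 2Q).
1 − 2P − Q = 0.5, giving −½ ln(0.5) = 0.346574.
1 − 2Q = 0.832, giving −¼ ln(0.832) = 0.045981.
d = 0.346574 + 0.045981 = 0.392555.

0.3926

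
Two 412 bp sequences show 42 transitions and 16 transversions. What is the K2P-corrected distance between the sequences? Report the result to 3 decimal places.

P = 42/412 ≈ 0.101942 and Q = 16/412 ≈ 0.038835.
Under the Kimura two-parameter model, d = −½ ln(1 − 2P − Q) − ¼ ln(1 − 2Q).
1 − 2P − Q = 0.757281, giving −½ ln(0.757281) = 0.139010.
1 − 2Q = 0.92233, giving −¼ ln(0.92233) = 0.020213.
d = 0.139010 + 0.020213 = 0.159223.

0.159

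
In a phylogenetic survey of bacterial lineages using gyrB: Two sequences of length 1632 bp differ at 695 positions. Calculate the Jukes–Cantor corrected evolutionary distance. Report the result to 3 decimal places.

0.629

p = 695/1632 ≈ 0.425858.
d = −(3/4) ln(1 − 4p/3) = −0.75 ln(1 − 0.567811) = −0.75 ln(0.432189)
  = −0.75 × (-0.838892) = 0.629169 substitutions/site.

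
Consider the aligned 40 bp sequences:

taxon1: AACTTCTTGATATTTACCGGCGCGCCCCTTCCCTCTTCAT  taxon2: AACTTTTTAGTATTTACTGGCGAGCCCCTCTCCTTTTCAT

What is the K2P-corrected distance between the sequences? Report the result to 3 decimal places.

Of 40 sites, 7 differences are transitions and 1 are transversions, so P = 7/40 = 0.175 and Q = 1/40 = 0.025.
Under the Kimura two-parameter model, d = −½ ln(1 − 2P − Q) − ¼ ln(1 − 2Q).
1 − 2P − Q = 0.625, giving −½ ln(0.625) = 0.235002.
1 − 2Q = 0.95, giving −¼ ln(0.95) = 0.012823.
d = 0.235002 + 0.012823 = 0.247825.

0.248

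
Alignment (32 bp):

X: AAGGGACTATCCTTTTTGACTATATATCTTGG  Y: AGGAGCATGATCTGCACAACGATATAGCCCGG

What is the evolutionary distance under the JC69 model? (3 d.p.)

The sequences differ at 16 of 32 sites, so p = 16/32 = 0.5.
d = −(3/4) ln(1 − 4p/3) = −0.75 ln(1 − 0.666667) = −0.75 ln(0.333333)
  = −0.75 × (-1.098613) = 0.823960 substitutions/site.

0.824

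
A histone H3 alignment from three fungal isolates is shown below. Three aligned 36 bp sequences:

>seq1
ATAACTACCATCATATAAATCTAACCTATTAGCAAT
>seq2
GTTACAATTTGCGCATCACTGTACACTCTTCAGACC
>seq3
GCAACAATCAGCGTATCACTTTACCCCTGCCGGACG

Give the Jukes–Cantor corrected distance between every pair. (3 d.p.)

seq1–seq2: 20/36 sites differ → p ≈ 0.555556, d = −0.75 ln(1 − 0.740741) = 1.012446 ≈ 1.012.
seq1–seq3: 18/36 sites differ → p = 0.5, d = −0.75 ln(1 − 0.666667) = 0.823960 ≈ 0.824.
seq2–seq3: 13/36 sites differ → p ≈ 0.361111, d = −0.75 ln(1 − 0.481481) = 0.492584 ≈ 0.493.

d(seq1,seq2) = 1.012, d(seq1,seq3) = 0.824, d(seq2,seq3) = 0.493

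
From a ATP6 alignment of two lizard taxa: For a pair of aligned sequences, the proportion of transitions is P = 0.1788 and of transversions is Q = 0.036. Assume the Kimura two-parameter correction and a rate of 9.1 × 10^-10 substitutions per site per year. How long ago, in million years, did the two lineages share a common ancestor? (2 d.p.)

Under the Kimura two-parameter model, d = −½ ln(1 − 2P − Q) − ¼ ln(1 − 2Q).
1 − 2P − Q = 0.6064, giving −½ ln(0.6064) = 0.250108.
1 − 2Q = 0.928, giving −¼ ln(0.928) = 0.018681.
d = 0.250108 + 0.018681 = 0.268789.
Under a molecular clock d = 2μt, so t = d/(2μ) = 0.268789 / (2 × 9.1 × 10^-10) = 147.69 million years.

147.69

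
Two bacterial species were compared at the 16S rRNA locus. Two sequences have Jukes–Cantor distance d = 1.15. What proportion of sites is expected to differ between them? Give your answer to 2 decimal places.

0.59

p = (3/4)(1 − e^(−4d/3)) = 0.75 × (1 − e^(-1.533333)) = 0.75 × (1 − 0.215815) = 0.588139.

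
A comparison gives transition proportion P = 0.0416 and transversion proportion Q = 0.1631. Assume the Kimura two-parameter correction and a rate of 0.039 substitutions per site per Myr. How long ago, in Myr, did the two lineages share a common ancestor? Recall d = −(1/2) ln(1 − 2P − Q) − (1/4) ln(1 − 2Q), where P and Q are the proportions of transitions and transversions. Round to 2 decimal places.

3.08

Under the Kimura two-parameter model, d = −½ ln(1 − 2P − Q) − ¼ ln(1 − 2Q).
1 − 2P − Q = 0.7537, giving −½ ln(0.7537) = 0.141380.
1 − 2Q = 0.6738, giving −¼ ln(0.6738) = 0.098705.
d = 0.141380 + 0.098705 = 0.240085.
Under a molecular clock d = 2μt, so t = d/(2μ) = 0.240085 / (2 × 0.039) = 3.08 Myr.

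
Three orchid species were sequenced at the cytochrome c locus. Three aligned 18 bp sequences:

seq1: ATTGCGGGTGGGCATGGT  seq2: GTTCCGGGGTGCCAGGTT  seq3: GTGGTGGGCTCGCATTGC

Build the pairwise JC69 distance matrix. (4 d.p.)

d(seq1,seq2) = 0.5482, d(seq1,seq3) = 0.6735, d(seq2,seq3) = 1.0124

seq1–seq2: 7/18 sites differ → p ≈ 0.388889, d = −0.75 ln(1 − 0.518519) = 0.548166 ≈ 0.5482.
seq1–seq3: 8/18 sites differ → p ≈ 0.444444, d = −0.75 ln(1 − 0.592592) = 0.673455 ≈ 0.6735.
seq2–seq3: 10/18 sites differ → p ≈ 0.555556, d = −0.75 ln(1 − 0.740741) = 1.012446 ≈ 1.0124.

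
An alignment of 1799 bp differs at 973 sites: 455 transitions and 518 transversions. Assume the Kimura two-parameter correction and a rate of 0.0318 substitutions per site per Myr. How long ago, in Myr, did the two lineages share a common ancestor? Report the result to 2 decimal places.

P = 455/1799 ≈ 0.252918 and Q = 518/1799 ≈ 0.287938.
Under the Kimura two-parameter model, d = −½ ln(1 − 2P − Q) − ¼ ln(1 − 2Q).
1 − 2P − Q = 0.206226, giving −½ ln(0.206226) = 0.789391.
1 − 2Q = 0.424124, giving −¼ ln(0.424124) = 0.214432.
d = 0.789391 + 0.214432 = 1.003823.
Under a molecular clock d = 2μt, so t = d/(2μ) = 1.003823 / (2 × 0.0318) = 15.78 Myr.

15.78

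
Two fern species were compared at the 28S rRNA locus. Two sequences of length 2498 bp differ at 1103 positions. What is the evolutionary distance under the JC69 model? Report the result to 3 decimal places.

0.666

p = 1103/2498 ≈ 0.441553.
d = −(3/4) ln(1 − 4p/3) = −0.75 ln(1 − 0.588737) = −0.75 ln(0.411263)
  = −0.75 × (-0.888522) = 0.666392 substitutions/site.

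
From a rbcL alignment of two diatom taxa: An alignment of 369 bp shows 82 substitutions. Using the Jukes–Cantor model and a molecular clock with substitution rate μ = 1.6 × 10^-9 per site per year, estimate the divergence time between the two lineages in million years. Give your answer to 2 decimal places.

82.36

p = 82/369 ≈ 0.222222.
d = −(3/4) ln(1 − 4p/3) = −0.75 ln(1 − 0.296296) = −0.75 ln(0.703704)
  = −0.75 × (-0.351397) = 0.263548 substitutions/site.
Under a molecular clock d = 2μt, so t = d/(2μ) = 0.263548 / (2 × 1.6 × 10^-9) = 82.36 million years.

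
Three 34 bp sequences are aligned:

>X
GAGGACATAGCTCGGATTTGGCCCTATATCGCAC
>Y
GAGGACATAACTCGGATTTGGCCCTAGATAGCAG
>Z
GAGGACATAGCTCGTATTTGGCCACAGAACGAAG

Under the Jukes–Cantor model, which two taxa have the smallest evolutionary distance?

X and Y

X–Y: 4/34 differ, p = 0.118, d = 0.128.
X–Z: 7/34 differ, p = 0.206, d = 0.241.
Y–Z: 7/34 differ, p = 0.206, d = 0.241.
The smallest distance is between X and Y.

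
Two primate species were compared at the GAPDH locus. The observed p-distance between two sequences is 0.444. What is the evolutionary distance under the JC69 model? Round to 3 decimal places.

d = −(3/4) ln(1 − 4p/3) = −0.75 ln(1 − 0.592) = −0.75 ln(0.408)
  = −0.75 × (-0.896488) = 0.672366 substitutions/site.

0.672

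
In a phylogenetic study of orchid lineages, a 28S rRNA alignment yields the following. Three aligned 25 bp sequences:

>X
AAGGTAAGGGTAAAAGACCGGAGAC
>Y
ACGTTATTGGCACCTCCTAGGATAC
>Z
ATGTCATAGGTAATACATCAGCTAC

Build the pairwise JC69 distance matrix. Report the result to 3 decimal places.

d(X,Y) = 0.886, d(X,Z) = 0.663, d(Y,Z) = 0.663

X–Y: 13/25 sites differ → p = 0.52, d = −0.75 ln(1 − 0.693333) = 0.886495 ≈ 0.886.
X–Z: 11/25 sites differ → p = 0.44, d = −0.75 ln(1 − 0.586667) = 0.662626 ≈ 0.663.
Y–Z: 11/25 sites differ → p = 0.44, d = −0.75 ln(1 − 0.586667) = 0.662626 ≈ 0.663.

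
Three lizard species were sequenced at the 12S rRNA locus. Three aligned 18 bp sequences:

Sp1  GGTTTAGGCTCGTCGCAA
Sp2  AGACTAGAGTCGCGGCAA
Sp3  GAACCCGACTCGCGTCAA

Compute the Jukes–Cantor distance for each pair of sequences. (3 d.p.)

d(Sp1,Sp2) = 0.548, d(Sp1,Sp3) = 0.824, d(Sp2,Sp3) = 0.441

Sp1–Sp2: 7/18 sites differ → p ≈ 0.388889, d = −0.75 ln(1 − 0.518519) = 0.548166 ≈ 0.548.
Sp1–Sp3: 9/18 sites differ → p = 0.5, d = −0.75 ln(1 − 0.666667) = 0.823960 ≈ 0.824.
Sp2–Sp3: 6/18 sites differ → p ≈ 0.333333, d = −0.75 ln(1 − 0.444444) = 0.440839 ≈ 0.441.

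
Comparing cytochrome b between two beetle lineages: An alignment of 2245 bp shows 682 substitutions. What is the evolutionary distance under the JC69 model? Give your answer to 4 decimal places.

p = 682/2245 ≈ 0.303786.
d = −(3/4) ln(1 − 4p/3) = −0.75 ln(1 − 0.405048) = −0.75 ln(0.594952)
  = −0.75 × (-0.519275) = 0.389456 substitutions/site.

0.3895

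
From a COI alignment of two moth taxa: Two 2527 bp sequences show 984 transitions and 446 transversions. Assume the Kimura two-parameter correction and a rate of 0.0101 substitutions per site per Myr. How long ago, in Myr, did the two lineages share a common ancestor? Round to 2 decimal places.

P = 984/2527 ≈ 0.389395 and Q = 446/2527 ≈ 0.176494.
Under the Kimura two-parameter model, d = −½ ln(1 − 2P − Q) − ¼ ln(1 − 2Q).
1 − 2P − Q = 0.044716, giving −½ ln(0.044716) = 1.553712.
1 − 2Q = 0.647012, giving −¼ ln(0.647012) = 0.108848.
d = 1.553712 + 0.108848 = 1.662560.
Under a molecular clock d = 2μt, so t = d/(2μ) = 1.662560 / (2 × 0.0101) = 82.30 Myr.

82.30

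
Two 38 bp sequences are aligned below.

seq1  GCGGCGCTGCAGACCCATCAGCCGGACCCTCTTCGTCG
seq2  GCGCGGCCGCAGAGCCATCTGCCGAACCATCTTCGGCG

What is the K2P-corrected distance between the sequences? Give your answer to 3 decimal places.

Of 38 sites, 2 differences are transitions and 6 are transversions, so P = 2/38 ≈ 0.052632 and Q = 6/38 ≈ 0.157895.
Under the Kimura two-parameter model, d = −½ ln(1 − 2P − Q) − ¼ ln(1 − 2Q).
1 − 2P − Q = 0.736841, giving −½ ln(0.736841) = 0.152692.
1 − 2Q = 0.68421, giving −¼ ln(0.68421) = 0.094873.
d = 0.152692 + 0.094873 = 0.247565.

0.248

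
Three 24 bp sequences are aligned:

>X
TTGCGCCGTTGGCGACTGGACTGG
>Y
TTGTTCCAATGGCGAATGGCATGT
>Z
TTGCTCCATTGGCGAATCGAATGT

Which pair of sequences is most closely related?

Y and Z

X–Y: 8/24 differ, p = 0.333, d = 0.441.
X–Z: 6/24 differ, p = 0.250, d = 0.304.
Y–Z: 4/24 differ, p = 0.167, d = 0.188.
The smallest distance is between Y and Z.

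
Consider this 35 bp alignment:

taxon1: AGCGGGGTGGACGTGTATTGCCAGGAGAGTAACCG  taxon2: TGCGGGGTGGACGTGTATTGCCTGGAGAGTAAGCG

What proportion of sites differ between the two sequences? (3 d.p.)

0.086

The sequences differ at 3 of 35 positions (sites 1, 23, 33).
p = 3/35 = 0.085714… ≈ 0.086 (to 3 d.p.).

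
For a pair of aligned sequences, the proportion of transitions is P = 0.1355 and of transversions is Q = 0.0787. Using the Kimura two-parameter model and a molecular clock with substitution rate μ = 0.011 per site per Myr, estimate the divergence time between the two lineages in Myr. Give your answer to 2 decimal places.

Under the Kimura two-parameter model, d = −½ ln(1 − 2P − Q) − ¼ ln(1 − 2Q).
1 − 2P − Q = 0.6503, giving −½ ln(0.6503) = 0.215161.
1 − 2Q = 0.8426, giving −¼ ln(0.8426) = 0.042816.
d = 0.215161 + 0.042816 = 0.257977.
Under a molecular clock d = 2μt, so t = d/(2μ) = 0.257977 / (2 × 0.011) = 11.73 Myr.

11.73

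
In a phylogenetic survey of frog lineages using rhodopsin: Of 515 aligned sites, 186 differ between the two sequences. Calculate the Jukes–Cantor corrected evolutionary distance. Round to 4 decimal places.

p = 186/515 ≈ 0.361165.
d = −(3/4) ln(1 − 4p/3) = −0.75 ln(1 − 0.481553) = −0.75 ln(0.518447)
  = −0.75 × (-0.656917) = 0.492688 substitutions/site.

0.4927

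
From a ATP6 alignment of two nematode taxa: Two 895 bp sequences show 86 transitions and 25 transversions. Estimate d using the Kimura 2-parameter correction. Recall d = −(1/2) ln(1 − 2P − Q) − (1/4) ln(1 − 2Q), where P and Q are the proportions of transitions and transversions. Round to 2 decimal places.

P = 86/895 ≈ 0.096089 and Q = 25/895 ≈ 0.027933.
Under the Kimura two-parameter model, d = −½ ln(1 − 2P − Q) − ¼ ln(1 − 2Q).
1 − 2P − Q = 0.779889, giving −½ ln(0.779889) = 0.124302.
1 − 2Q = 0.944134, giving −¼ ln(0.944134) = 0.014372.
d = 0.124302 + 0.014372 = 0.138674.

0.14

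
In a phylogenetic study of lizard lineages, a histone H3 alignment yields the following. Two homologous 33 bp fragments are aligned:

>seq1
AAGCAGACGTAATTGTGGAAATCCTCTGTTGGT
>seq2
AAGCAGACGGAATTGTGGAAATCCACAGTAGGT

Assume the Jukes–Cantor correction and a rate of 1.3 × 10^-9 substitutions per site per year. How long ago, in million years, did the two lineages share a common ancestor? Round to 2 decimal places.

50.85

The sequences differ at 4 of 33 sites (10, 25, 27, 30), so p = 4/33 ≈ 0.121212.
d = −(3/4) ln(1 − 4p/3) = −0.75 ln(1 − 0.161616) = −0.75 ln(0.838384)
  = −0.75 × (-0.176279) = 0.132209 substitutions/site.
Under a molecular clock d = 2μt, so t = d/(2μ) = 0.132209 / (2 × 1.3 × 10^-9) = 50.85 million years.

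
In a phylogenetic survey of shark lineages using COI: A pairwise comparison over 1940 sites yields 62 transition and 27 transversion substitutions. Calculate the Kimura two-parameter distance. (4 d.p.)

P = 62/1940 ≈ 0.031959 and Q = 27/1940 ≈ 0.013918.
Under the Kimura two-parameter model, d = −½ ln(1 − 2P − Q) − ¼ ln(1 − 2Q).
1 − 2P − Q = 0.922164, giving −½ ln(0.922164) = 0.040516.
1 − 2Q = 0.972164, giving −¼ ln(0.972164) = 0.007058.
d = 0.040516 + 0.007058 = 0.047574.

0.0476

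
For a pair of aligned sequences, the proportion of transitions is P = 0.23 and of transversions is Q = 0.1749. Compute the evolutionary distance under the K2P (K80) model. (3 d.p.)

0.611

Under the Kimura two-parameter model, d = −½ ln(1 − 2P − Q) − ¼ ln(1 − 2Q).
1 − 2P − Q = 0.3651, giving −½ ln(0.3651) = 0.503792.
1 − 2Q = 0.6502, giving −¼ ln(0.6502) = 0.107619.
d = 0.503792 + 0.107619 = 0.611411.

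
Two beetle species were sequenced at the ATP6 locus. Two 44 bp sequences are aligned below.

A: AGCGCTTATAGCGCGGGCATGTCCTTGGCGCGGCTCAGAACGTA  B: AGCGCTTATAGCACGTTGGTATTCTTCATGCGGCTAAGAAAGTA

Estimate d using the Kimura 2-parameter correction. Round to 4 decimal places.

0.3427

Of 44 sites, 6 differences are transitions and 6 are transversions, so P = 6/44 ≈ 0.136364 and Q = 6/44 ≈ 0.136364.
Under the Kimura two-parameter model, d = −½ ln(1 − 2P − Q) − ¼ ln(1 − 2Q).
1 − 2P − Q = 0.590908, giving −½ ln(0.590908) = 0.263047.
1 − 2Q = 0.727272, giving −¼ ln(0.727272) = 0.079614.
d = 0.263047 + 0.079614 = 0.342661.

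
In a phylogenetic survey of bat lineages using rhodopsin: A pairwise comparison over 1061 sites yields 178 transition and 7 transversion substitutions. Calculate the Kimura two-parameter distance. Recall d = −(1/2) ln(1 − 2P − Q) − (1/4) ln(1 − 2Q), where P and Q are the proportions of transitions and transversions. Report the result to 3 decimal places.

0.213

P = 178/1061 ≈ 0.167766 and Q = 7/1061 ≈ 0.006598.
Under the Kimura two-parameter model, d = −½ ln(1 − 2P − Q) − ¼ ln(1 − 2Q).
1 − 2P − Q = 0.65787, giving −½ ln(0.65787) = 0.209374.
1 − 2Q = 0.986804, giving −¼ ln(0.986804) = 0.003321.
d = 0.209374 + 0.003321 = 0.212695.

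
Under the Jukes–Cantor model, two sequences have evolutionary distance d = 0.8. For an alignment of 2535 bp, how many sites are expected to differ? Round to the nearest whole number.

Invert JC69: p = (3/4)(1 − e^(−4d/3)) = 0.75 × (1 − e^(-1.066667)) = 0.75 × (1 − 0.344154) = 0.491885.
Expected differing sites = pL ≈ 0.491885 × 2535 = 1246.928475 ≈ 1247.

1247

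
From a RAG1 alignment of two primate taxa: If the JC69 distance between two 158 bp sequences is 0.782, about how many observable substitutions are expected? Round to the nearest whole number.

Invert JC69: p = (3/4)(1 − e^(−4d/3)) = 0.75 × (1 − e^(-1.042667)) = 0.75 × (1 − 0.352513) = 0.485615.
Expected differing sites = pL ≈ 0.485615 × 158 = 76.72717 ≈ 77.

77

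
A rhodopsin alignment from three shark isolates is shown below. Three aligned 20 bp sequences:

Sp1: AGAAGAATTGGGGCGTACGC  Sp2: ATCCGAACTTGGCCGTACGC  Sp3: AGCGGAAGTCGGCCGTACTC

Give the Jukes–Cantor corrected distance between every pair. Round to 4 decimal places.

d(Sp1,Sp2) = 0.3831, d(Sp1,Sp3) = 0.3831, d(Sp2,Sp3) = 0.3041

Sp1–Sp2: 6/20 sites differ → p = 0.3, d = −0.75 ln(1 − 0.4) = 0.383119 ≈ 0.3831.
Sp1–Sp3: 6/20 sites differ → p = 0.3, d = −0.75 ln(1 − 0.4) = 0.383119 ≈ 0.3831.
Sp2–Sp3: 5/20 sites differ → p = 0.25, d = −0.75 ln(1 − 0.333333) = 0.304098 ≈ 0.3041.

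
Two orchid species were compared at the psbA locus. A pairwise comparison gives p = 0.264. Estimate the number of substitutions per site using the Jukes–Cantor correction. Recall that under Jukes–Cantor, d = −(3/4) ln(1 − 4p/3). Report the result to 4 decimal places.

0.3254

d = −(3/4) ln(1 − 4p/3) = −0.75 ln(1 − 0.352) = −0.75 ln(0.648)
  = −0.75 × (-0.433865) = 0.325399 substitutions/site.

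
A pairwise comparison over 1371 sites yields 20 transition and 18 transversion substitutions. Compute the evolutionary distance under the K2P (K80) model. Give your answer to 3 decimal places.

0.028

P = 20/1371 ≈ 0.014588 and Q = 18/1371 ≈ 0.013129.
Under the Kimura two-parameter model, d = −½ ln(1 − 2P − Q) − ¼ ln(1 − 2Q).
1 − 2P − Q = 0.957695, giving −½ ln(0.957695) = 0.021613.
1 − 2Q = 0.973742, giving −¼ ln(0.973742) = 0.006652.
d = 0.021613 + 0.006652 = 0.028265.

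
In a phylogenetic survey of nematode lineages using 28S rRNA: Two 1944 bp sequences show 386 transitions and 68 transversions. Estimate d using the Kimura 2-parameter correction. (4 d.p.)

P = 386/1944 ≈ 0.19856 and Q = 68/1944 ≈ 0.034979.
Under the Kimura two-parameter model, d = −½ ln(1 − 2P − Q) − ¼ ln(1 − 2Q).
1 − 2P − Q = 0.567901, giving −½ ln(0.567901) = 0.282904.
1 − 2Q = 0.930042, giving −¼ ln(0.930042) = 0.018131.
d = 0.282904 + 0.018131 = 0.301035.

0.3010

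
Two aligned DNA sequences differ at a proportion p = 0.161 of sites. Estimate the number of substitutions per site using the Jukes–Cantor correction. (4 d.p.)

d = −(3/4) ln(1 − 4p/3) = −0.75 ln(1 − 0.214667) = −0.75 ln(0.785333)
  = −0.75 × (-0.241647) = 0.181235 substitutions/site.

0.1812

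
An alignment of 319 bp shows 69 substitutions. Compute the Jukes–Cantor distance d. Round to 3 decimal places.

p = 69/319 ≈ 0.216301.
d = −(3/4) ln(1 − 4p/3) = −0.75 ln(1 − 0.288401) = −0.75 ln(0.711599)
  = −0.75 × (-0.340241) = 0.255181 substitutions/site.

0.255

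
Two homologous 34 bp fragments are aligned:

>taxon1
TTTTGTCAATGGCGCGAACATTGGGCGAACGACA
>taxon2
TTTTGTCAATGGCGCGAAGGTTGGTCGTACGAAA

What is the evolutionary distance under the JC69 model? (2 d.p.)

The sequences differ at 5 of 34 sites (19, 20, 25, 28, 33), so p = 5/34 ≈ 0.147059.
d = −(3/4) ln(1 − 4p/3) = −0.75 ln(1 − 0.196079) = −0.75 ln(0.803921)
  = −0.75 × (-0.218254) = 0.163691 substitutions/site.

0.16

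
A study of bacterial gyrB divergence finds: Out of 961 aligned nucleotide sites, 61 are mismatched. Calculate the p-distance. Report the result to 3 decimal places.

0.063

p = 61/961 = 0.063475… ≈ 0.063 (to 3 d.p.).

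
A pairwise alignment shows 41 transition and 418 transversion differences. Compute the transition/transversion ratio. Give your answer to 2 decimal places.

0.10

R = 41/418 = 0.098086… ≈ 0.10 (to 2 d.p.).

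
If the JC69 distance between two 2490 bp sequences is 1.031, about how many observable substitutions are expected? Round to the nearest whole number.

1395

Invert JC69: p = (3/4)(1 − e^(−4d/3)) = 0.75 × (1 − e^(-1.374667)) = 0.75 × (1 − 0.252924) = 0.560307.
Expected differing sites = pL ≈ 0.560307 × 2490 = 1395.16443 ≈ 1395.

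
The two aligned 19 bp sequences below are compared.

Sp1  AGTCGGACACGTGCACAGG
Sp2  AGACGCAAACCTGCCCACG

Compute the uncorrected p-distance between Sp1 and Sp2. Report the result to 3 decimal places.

0.316

The sequences differ at 6 of 19 positions (sites 3, 6, 8, 11, 15, 18).
p = 6/19 = 0.315789… ≈ 0.316 (to 3 d.p.).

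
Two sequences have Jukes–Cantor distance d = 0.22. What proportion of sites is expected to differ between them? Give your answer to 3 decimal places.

p = (3/4)(1 − e^(−4d/3)) = 0.75 × (1 − e^(-0.293333)) = 0.75 × (1 − 0.745774) = 0.190670.

0.191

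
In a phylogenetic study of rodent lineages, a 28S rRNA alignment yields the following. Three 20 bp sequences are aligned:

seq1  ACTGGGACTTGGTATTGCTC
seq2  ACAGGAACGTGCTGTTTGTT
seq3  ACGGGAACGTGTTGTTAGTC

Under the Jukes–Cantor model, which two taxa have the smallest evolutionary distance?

seq1–seq2: 8/20 differ, p = 0.400, d = 0.572.
seq1–seq3: 7/20 differ, p = 0.350, d = 0.471.
seq2–seq3: 4/20 differ, p = 0.200, d = 0.233.
The smallest distance is between seq2 and seq3.

seq2 and seq3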